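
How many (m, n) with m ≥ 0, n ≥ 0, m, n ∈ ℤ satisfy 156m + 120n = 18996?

gcd(156, 120) = 12  (156 = 1*120 + 36, 120 = 3*36 + 12, 36 = 3*12).
Back-substituting, 156*(-3) + 120*(4) = 12.
Scale by 1583: one solution is (-4749, 6332). Reduce m mod 10: (1, 157).
General: m = 1 + 10t, n = 157 - 13t.
m ≥ 0 ⇒ t ≥ 0; n ≥ 0 ⇒ t ≤ 12. So t ∈ [0, 12]: 13 solutions.

13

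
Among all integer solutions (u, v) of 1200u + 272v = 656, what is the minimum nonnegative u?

1

gcd(1200, 272) = 16  (1200 = 4·272 + 112, 272 = 2·112 + 48, 112 = 2·48 + 16, 48 = 3·16).
16 divides 656, so solutions exist.
Back-substituting, 1200·(5) + 272·(-22) = 16.
Scale by 656/16 = 41: (u₀, v₀) = (205, -902).
General solution: u = 205 + 17t, v = -902 - 75t for integer t.
u ≥ 0: smallest is 205 mod 17 = 1 (at t = -12), with v = -2.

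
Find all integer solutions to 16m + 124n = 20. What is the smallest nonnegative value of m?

9

gcd(124, 16) = 4.
4 divides 20, so solutions exist.
By Bézout, 16×(8) + 124×(-1) = 4.
Scale by 20/4 = 5: (m₀, n₀) = (40, -5).
General solution: m = 40 + 31t, n = -5 - 4t for integer t.
m ≥ 0: smallest is 40 mod 31 = 9 (at t = -1), with n = -1.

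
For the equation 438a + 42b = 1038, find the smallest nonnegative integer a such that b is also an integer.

gcd(438, 42):
  438 = 10*42 + 18
  42 = 2*18 + 6
  18 = 3*6
so gcd(438, 42) = 6.
6 divides 1038, so solutions exist.
Back-substitute for Bézout coefficients:
  6 = 42 - 2*18
  ... = 438*(-2) + 42*(21)
Scale by 1038/6 = 173: (a₀, b₀) = (-346, 3633).
General solution: a = -346 + 7t, b = 3633 - 73t for integer t.
a ≥ 0: smallest is -346 mod 7 = 4 (at t = 50), with b = -17.

4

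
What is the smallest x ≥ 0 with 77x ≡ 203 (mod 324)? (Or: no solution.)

91

gcd(324, 77) = 1  (324 = 4×77 + 16, 77 = 4×16 + 13, 16 = 1×13 + 3, 13 = 4×3 + 1, 3 = 3×1).
1 divides 203, so solutions exist.
Back-substituting, 77×(101) + 324×(-24) = 1.
So 77×(101) ≡ 1 (mod 324); multiply by 203: x ≡ 20503 (mod 324).
Smallest nonnegative: x = 20503 mod 324 = 91.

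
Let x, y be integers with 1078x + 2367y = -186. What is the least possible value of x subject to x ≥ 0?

1146

gcd(2367, 1078):
  2367 = 2·1078 + 211
  1078 = 5·211 + 23
  211 = 9·23 + 4
  23 = 5·4 + 3
  4 = 1·3 + 1
  3 = 3·1
so gcd(2367, 1078) = 1.
1 divides -186, so solutions exist.
Back-substitute for Bézout coefficients:
  1 = 4 - 1·3
  ... = 1078·(-617) + 2367·(281)
Scale by -186/1 = -186: (x₀, y₀) = (114762, -52266).
General solution: x = 114762 + 2367t, y = -52266 - 1078t for integer t.
x ≥ 0: smallest is 114762 mod 2367 = 1146 (at t = -48), with y = -522.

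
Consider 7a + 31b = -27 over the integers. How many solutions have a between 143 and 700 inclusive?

18

gcd(31, 7) = 1  (31 = 4×7 + 3, 7 = 2×3 + 1, 3 = 3×1).
Back-substituting, 7×(9) + 31×(-2) = 1.
Scale by -27: particular solution (-243, 54); reduce a mod 31: (5, -2).
General solution: a = 5 + 31t, b = -2 - 7t for integer t.
143 ≤ 5 + 31t ≤ 700 gives t ∈ [5, 22], which is 18 values.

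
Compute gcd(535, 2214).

1

gcd(2214, 535) = 1  (2214 = 4·535 + 74, 535 = 7·74 + 17, 74 = 4·17 + 6, 17 = 2·6 + 5, 6 = 1·5 + 1, 5 = 5·1).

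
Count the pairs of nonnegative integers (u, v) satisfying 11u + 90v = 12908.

13

gcd(90, 11) = 1.
By Bézout, 11×(41) + 90×(-5) = 1.
One solution: (28, 140).
General: u = 28 + 90t, v = 140 - 11t.
u ≥ 0 ⇒ t ≥ 0; v ≥ 0 ⇒ t ≤ 12. So t ∈ [0, 12]: 13 solutions.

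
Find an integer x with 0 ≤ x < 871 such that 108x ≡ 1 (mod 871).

gcd(871, 108) = 1  (871 = 8×108 + 7, 108 = 15×7 + 3, 7 = 2×3 + 1, 3 = 3×1).
Back-substituting, 108×(-250) + 871×(31) = 1.
So 108×-250 ≡ 1 (mod 871), and -250 mod 871 = 621.

621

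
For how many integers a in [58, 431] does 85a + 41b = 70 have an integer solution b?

9

gcd(85, 41) = 1  (85 = 2·41 + 3, 41 = 13·3 + 2, 3 = 1·2 + 1, 2 = 2·1).
Back-substituting, 85·(14) + 41·(-29) = 1.
Scale by 70: particular solution (980, -2030); reduce a mod 41: (37, -75).
General solution: a = 37 + 41t, b = -75 - 85t for integer t.
58 ≤ 37 + 41t ≤ 431 gives t ∈ [1, 9], which is 9 values.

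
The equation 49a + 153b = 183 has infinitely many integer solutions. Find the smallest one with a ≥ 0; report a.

138

gcd(153, 49):
  153 = 3×49 + 6
  49 = 8×6 + 1
  6 = 6×1
so gcd(153, 49) = 1.
1 divides 183, so solutions exist.
Back-substitute for Bézout coefficients:
  1 = 49 - 8×6
  ... = 49×(25) + 153×(-8)
Scale by 183/1 = 183: (a₀, b₀) = (4575, -1464).
General solution: a = 4575 + 153t, b = -1464 - 49t for integer t.
a ≥ 0: smallest is 4575 mod 153 = 138 (at t = -29), with b = -43.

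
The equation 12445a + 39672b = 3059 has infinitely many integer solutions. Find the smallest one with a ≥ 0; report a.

gcd(39672, 12445) = 19  (39672 = 3·12445 + 2337, 12445 = 5·2337 + 760, 2337 = 3·760 + 57, 760 = 13·57 + 19, 57 = 3·19).
19 divides 3059, so solutions exist.
Back-substituting, 12445·(679) + 39672·(-213) = 19.
Scale by 3059/19 = 161: (a₀, b₀) = (109319, -34293).
General solution: a = 109319 + 2088t, b = -34293 - 655t for integer t.
a ≥ 0: smallest is 109319 mod 2088 = 743 (at t = -52), with b = -233.

743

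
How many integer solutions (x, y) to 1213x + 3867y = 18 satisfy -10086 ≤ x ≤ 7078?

gcd(3867, 1213):
  3867 = 3*1213 + 228
  1213 = 5*228 + 73
  228 = 3*73 + 9
  73 = 8*9 + 1
  9 = 9*1
so gcd(3867, 1213) = 1.
Back-substitute for Bézout coefficients:
  1 = 73 - 8*9
  ... = 1213*(424) + 3867*(-133)
Scale by 18: particular solution (7632, -2394); reduce x mod 3867: (3765, -1181).
General solution: x = 3765 + 3867t, y = -1181 - 1213t for integer t.
-10086 ≤ 3765 + 3867t ≤ 7078 gives t ∈ [-3, 0], which is 4 values.

4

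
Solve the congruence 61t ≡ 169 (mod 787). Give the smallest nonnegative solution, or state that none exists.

235

gcd(787, 61) = 1  (787 = 12·61 + 55, 61 = 1·55 + 6, 55 = 9·6 + 1, 6 = 6·1).
1 divides 169, so solutions exist.
Back-substituting, 61·(-129) + 787·(10) = 1.
So 61·(-129) ≡ 1 (mod 787); multiply by 169: t ≡ -21801 (mod 787).
Smallest nonnegative: t = -21801 mod 787 = 235.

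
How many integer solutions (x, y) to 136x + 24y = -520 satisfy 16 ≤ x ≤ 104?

30

gcd(136, 24) = 8.
By Bézout, 136·(-1) + 24·(6) = 8.
Particular solution: (2, -33).
General solution: x = 2 + 3t, y = -33 - 17t for integer t.
16 ≤ 2 + 3t ≤ 104 gives t ∈ [5, 34], which is 30 values.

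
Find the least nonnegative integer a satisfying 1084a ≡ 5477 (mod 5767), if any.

3245

gcd(5767, 1084):
  5767 = 5·1084 + 347
  1084 = 3·347 + 43
  347 = 8·43 + 3
  43 = 14·3 + 1
  3 = 3·1
so gcd(5767, 1084) = 1.
1 divides 5477, so solutions exist.
Back-substitute for Bézout coefficients:
  1 = 43 - 14·3
  ... = 1084·(1878) + 5767·(-353)
So 1084·(1878) ≡ 1 (mod 5767); multiply by 5477: a ≡ 10285806 (mod 5767).
Smallest nonnegative: a = 10285806 mod 5767 = 3245.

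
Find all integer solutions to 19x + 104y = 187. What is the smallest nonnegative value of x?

81

gcd(104, 19):
  104 = 5×19 + 9
  19 = 2×9 + 1
  9 = 9×1
so gcd(104, 19) = 1.
1 divides 187, so solutions exist.
Back-substitute for Bézout coefficients:
  1 = 19 - 2×9
  ... = 19×(11) + 104×(-2)
Scale by 187/1 = 187: (x₀, y₀) = (2057, -374).
General solution: x = 2057 + 104t, y = -374 - 19t for integer t.
x ≥ 0: smallest is 2057 mod 104 = 81 (at t = -19), with y = -13.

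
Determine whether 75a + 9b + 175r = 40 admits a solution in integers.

gcd(75, 9) = 3  (75 = 8*9 + 3, 9 = 3*3).
gcd(3, 175) = 1.
1 divides 40, so integer solutions exist.

yes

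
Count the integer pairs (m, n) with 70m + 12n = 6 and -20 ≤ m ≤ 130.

gcd(70, 12):
  70 = 5·12 + 10
  12 = 1·10 + 2
  10 = 5·2
so gcd(70, 12) = 2.
Back-substitute for Bézout coefficients:
  2 = 12 - 1·10
  ... = 70·(-1) + 12·(6)
Scale by 3: particular solution (-3, 18); reduce m mod 6: (3, -17).
General solution: m = 3 + 6t, n = -17 - 35t for integer t.
-20 ≤ 3 + 6t ≤ 130 gives t ∈ [-3, 21], which is 25 values.

25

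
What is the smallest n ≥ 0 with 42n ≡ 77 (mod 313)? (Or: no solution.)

gcd(313, 42):
  313 = 7*42 + 19
  42 = 2*19 + 4
  19 = 4*4 + 3
  4 = 1*3 + 1
  3 = 3*1
so gcd(313, 42) = 1.
1 divides 77, so solutions exist.
Back-substitute for Bézout coefficients:
  1 = 4 - 1*3
  ... = 42*(82) + 313*(-11)
So 42*(82) ≡ 1 (mod 313); multiply by 77: n ≡ 6314 (mod 313).
Smallest nonnegative: n = 6314 mod 313 = 54.

54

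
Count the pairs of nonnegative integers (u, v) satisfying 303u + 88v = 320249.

gcd(303, 88) = 1  (303 = 3*88 + 39, 88 = 2*39 + 10, 39 = 3*10 + 9, 10 = 1*9 + 1, 9 = 9*1).
Back-substituting, 303*(-9) + 88*(31) = 1.
Scale by 320249: one solution is (-2882241, 9927719). Reduce u mod 88: (23, 3560).
General: u = 23 + 88t, v = 3560 - 303t.
u ≥ 0 ⇒ t ≥ 0; v ≥ 0 ⇒ t ≤ 11. So t ∈ [0, 11]: 12 solutions.

12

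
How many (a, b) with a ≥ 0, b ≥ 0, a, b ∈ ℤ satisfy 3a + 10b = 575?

19

gcd(10, 3):
  10 = 3*3 + 1
  3 = 3*1
so gcd(10, 3) = 1.
Back-substitute for Bézout coefficients:
  1 = 10 - 3*3
  ... = 3*(-3) + 10*(1)
Scale by 575: one solution is (-1725, 575). Reduce a mod 10: (5, 56).
General: a = 5 + 10t, b = 56 - 3t.
a ≥ 0 ⇒ t ≥ 0; b ≥ 0 ⇒ t ≤ 18. So t ∈ [0, 18]: 19 solutions.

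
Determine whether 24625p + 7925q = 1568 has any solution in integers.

no

gcd(24625, 7925) = 25  (24625 = 3*7925 + 850, 7925 = 9*850 + 275, 850 = 3*275 + 25, 275 = 11*25).
25 does not divide 1568 (remainder 18), so no integer solutions.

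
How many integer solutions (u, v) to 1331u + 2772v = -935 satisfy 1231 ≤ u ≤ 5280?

16

gcd(2772, 1331):
  2772 = 2×1331 + 110
  1331 = 12×110 + 11
  110 = 10×11
so gcd(2772, 1331) = 11.
Back-substitute for Bézout coefficients:
  11 = 1331 - 12×110
  ... = 1331×(25) + 2772×(-12)
Scale by -85: particular solution (-2125, 1020); reduce u mod 252: (143, -69).
General solution: u = 143 + 252t, v = -69 - 121t for integer t.
1231 ≤ 143 + 252t ≤ 5280 gives t ∈ [5, 20], which is 16 values.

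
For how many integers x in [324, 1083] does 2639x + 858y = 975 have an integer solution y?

gcd(2639, 858) = 13  (2639 = 3*858 + 65, 858 = 13*65 + 13, 65 = 5*13).
Back-substituting, 2639*(-13) + 858*(40) = 13.
Scale by 75: particular solution (-975, 3000); reduce x mod 66: (15, -45).
General solution: x = 15 + 66t, y = -45 - 203t for integer t.
324 ≤ 15 + 66t ≤ 1083 gives t ∈ [5, 16], which is 12 values.

12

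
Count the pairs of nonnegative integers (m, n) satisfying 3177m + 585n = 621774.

gcd(3177, 585):
  3177 = 5·585 + 252
  585 = 2·252 + 81
  252 = 3·81 + 9
  81 = 9·9
so gcd(3177, 585) = 9.
Back-substitute for Bézout coefficients:
  9 = 252 - 3·81
  ... = 3177·(7) + 585·(-38)
Scale by 69086: one solution is (483602, -2625268). Reduce m mod 65: (2, 1052).
General: m = 2 + 65t, n = 1052 - 353t.
m ≥ 0 ⇒ t ≥ 0; n ≥ 0 ⇒ t ≤ 2. So t ∈ [0, 2]: 3 solutions.

3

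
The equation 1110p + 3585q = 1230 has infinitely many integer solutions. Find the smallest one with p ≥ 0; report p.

98

gcd(3585, 1110) = 15.
15 divides 1230, so solutions exist.
By Bézout, 1110×(42) + 3585×(-13) = 15.
Scale by 1230/15 = 82: (p₀, q₀) = (3444, -1066).
General solution: p = 3444 + 239t, q = -1066 - 74t for integer t.
p ≥ 0: smallest is 3444 mod 239 = 98 (at t = -14), with q = -30.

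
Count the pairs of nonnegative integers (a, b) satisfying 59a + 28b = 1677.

1

gcd(59, 28) = 1  (59 = 2×28 + 3, 28 = 9×3 + 1, 3 = 3×1).
Back-substituting, 59×(-9) + 28×(19) = 1.
Scale by 1677: one solution is (-15093, 31863). Reduce a mod 28: (27, 3).
General: a = 27 + 28t, b = 3 - 59t.
a ≥ 0 ⇒ t ≥ 0; b ≥ 0 ⇒ t ≤ 0. So t ∈ [0, 0]: 1 solution.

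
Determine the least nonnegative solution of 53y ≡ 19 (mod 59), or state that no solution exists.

46

gcd(59, 53):
  59 = 1×53 + 6
  53 = 8×6 + 5
  6 = 1×5 + 1
  5 = 5×1
so gcd(59, 53) = 1.
1 divides 19, so solutions exist.
Back-substitute for Bézout coefficients:
  1 = 6 - 1×5
  ... = 53×(-10) + 59×(9)
So 53×(-10) ≡ 1 (mod 59); multiply by 19: y ≡ -190 (mod 59).
Smallest nonnegative: y = -190 mod 59 = 46.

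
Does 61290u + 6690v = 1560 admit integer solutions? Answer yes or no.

yes

gcd(61290, 6690):
  61290 = 9×6690 + 1080
  6690 = 6×1080 + 210
  1080 = 5×210 + 30
  210 = 7×30
so gcd(61290, 6690) = 30.
30 divides 1560, so integer solutions exist.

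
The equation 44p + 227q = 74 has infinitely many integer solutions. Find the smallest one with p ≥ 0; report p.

12

gcd(227, 44) = 1.
1 divides 74, so solutions exist.
By Bézout, 44×(-98) + 227×(19) = 1.
Scale by 74/1 = 74: (p₀, q₀) = (-7252, 1406).
General solution: p = -7252 + 227t, q = 1406 - 44t for integer t.
p ≥ 0: smallest is -7252 mod 227 = 12 (at t = 32), with q = -2.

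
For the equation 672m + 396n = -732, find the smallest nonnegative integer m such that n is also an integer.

gcd(672, 396):
  672 = 1·396 + 276
  396 = 1·276 + 120
  276 = 2·120 + 36
  120 = 3·36 + 12
  36 = 3·12
so gcd(672, 396) = 12.
12 divides -732, so solutions exist.
Back-substitute for Bézout coefficients:
  12 = 120 - 3·36
  ... = 672·(-10) + 396·(17)
Scale by -732/12 = -61: (m₀, n₀) = (610, -1037).
General solution: m = 610 + 33t, n = -1037 - 56t for integer t.
m ≥ 0: smallest is 610 mod 33 = 16 (at t = -18), with n = -29.

16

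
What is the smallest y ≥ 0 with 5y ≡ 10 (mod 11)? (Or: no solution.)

gcd(11, 5):
  11 = 2×5 + 1
  5 = 5×1
so gcd(11, 5) = 1.
1 divides 10, so solutions exist.
Back-substitute for Bézout coefficients:
  1 = 11 - 2×5
  ... = 5×(-2) + 11×(1)
So 5×(-2) ≡ 1 (mod 11); multiply by 10: y ≡ -20 (mod 11).
Smallest nonnegative: y = -20 mod 11 = 2.

2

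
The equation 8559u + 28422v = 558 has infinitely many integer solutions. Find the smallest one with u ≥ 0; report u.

2298

gcd(28422, 8559):
  28422 = 3·8559 + 2745
  8559 = 3·2745 + 324
  2745 = 8·324 + 153
  324 = 2·153 + 18
  153 = 8·18 + 9
  18 = 2·9
so gcd(28422, 8559) = 9.
9 divides 558, so solutions exist.
Back-substitute for Bézout coefficients:
  9 = 153 - 8·18
  ... = 8559·(-1491) + 28422·(449)
Scale by 558/9 = 62: (u₀, v₀) = (-92442, 27838).
General solution: u = -92442 + 3158t, v = 27838 - 951t for integer t.
u ≥ 0: smallest is -92442 mod 3158 = 2298 (at t = 30), with v = -692.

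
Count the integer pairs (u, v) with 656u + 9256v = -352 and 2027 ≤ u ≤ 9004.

gcd(9256, 656) = 8  (9256 = 14×656 + 72, 656 = 9×72 + 8, 72 = 9×8).
Back-substituting, 656×(127) + 9256×(-9) = 8.
Scale by -44: particular solution (-5588, 396); reduce u mod 1157: (197, -14).
General solution: u = 197 + 1157t, v = -14 - 82t for integer t.
2027 ≤ 197 + 1157t ≤ 9004 gives t ∈ [2, 7], which is 6 values.

6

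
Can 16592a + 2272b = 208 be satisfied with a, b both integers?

gcd(16592, 2272) = 16  (16592 = 7*2272 + 688, 2272 = 3*688 + 208, 688 = 3*208 + 64, 208 = 3*64 + 16, 64 = 4*16).
16 divides 208, so integer solutions exist.

yes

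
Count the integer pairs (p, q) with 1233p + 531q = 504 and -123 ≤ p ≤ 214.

gcd(1233, 531):
  1233 = 2·531 + 171
  531 = 3·171 + 18
  171 = 9·18 + 9
  18 = 2·9
so gcd(1233, 531) = 9.
Back-substitute for Bézout coefficients:
  9 = 171 - 9·18
  ... = 1233·(28) + 531·(-65)
Scale by 56: particular solution (1568, -3640); reduce p mod 59: (34, -78).
General solution: p = 34 + 59t, q = -78 - 137t for integer t.
-123 ≤ 34 + 59t ≤ 214 gives t ∈ [-2, 3], which is 6 values.

6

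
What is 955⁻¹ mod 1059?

gcd(1059, 955) = 1  (1059 = 1·955 + 104, 955 = 9·104 + 19, 104 = 5·19 + 9, 19 = 2·9 + 1, 9 = 9·1).
Back-substituting, 955·(112) + 1059·(-101) = 1.
So 955·112 ≡ 1 (mod 1059), and 112 mod 1059 = 112.

112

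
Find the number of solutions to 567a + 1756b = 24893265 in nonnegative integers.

gcd(1756, 567) = 1  (1756 = 3×567 + 55, 567 = 10×55 + 17, 55 = 3×17 + 4, 17 = 4×4 + 1, 4 = 4×1).
Back-substituting, 567×(415) + 1756×(-134) = 1.
Scale by 24893265: one solution is (10330704975, -3335697510). Reduce a mod 1756: (691, 13953).
General: a = 691 + 1756t, b = 13953 - 567t.
a ≥ 0 ⇒ t ≥ 0; b ≥ 0 ⇒ t ≤ 24. So t ∈ [0, 24]: 25 solutions.

25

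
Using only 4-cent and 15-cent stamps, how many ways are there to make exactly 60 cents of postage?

Need nonnegative integers with 4j + 15k = 60.
gcd(4, 15) = 1, and 4·(4) + 15·(-1) = 1.
So (j₀, k₀) = (240, -60); general j = 240 + 15t, k = -60 - 4t.
j ≥ 0 ⇒ t ≥ -16; k ≥ 0 ⇒ t ≤ -15. That's 2 values of t.

2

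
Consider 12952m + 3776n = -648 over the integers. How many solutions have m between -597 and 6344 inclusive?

gcd(12952, 3776) = 8  (12952 = 3·3776 + 1624, 3776 = 2·1624 + 528, 1624 = 3·528 + 40, 528 = 13·40 + 8, 40 = 5·8).
Back-substituting, 12952·(-93) + 3776·(319) = 8.
Scale by -81: particular solution (7533, -25839); reduce m mod 472: (453, -1554).
General solution: m = 453 + 472t, n = -1554 - 1619t for integer t.
-597 ≤ 453 + 472t ≤ 6344 gives t ∈ [-2, 12], which is 15 values.

15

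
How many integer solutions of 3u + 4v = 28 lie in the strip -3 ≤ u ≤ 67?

gcd(4, 3):
  4 = 1*3 + 1
  3 = 3*1
so gcd(4, 3) = 1.
Back-substitute for Bézout coefficients:
  1 = 4 - 1*3
  ... = 3*(-1) + 4*(1)
Scale by 28: particular solution (-28, 28); reduce u mod 4: (0, 7).
General solution: u = 0 + 4t, v = 7 - 3t for integer t.
-3 ≤ 0 + 4t ≤ 67 gives t ∈ [0, 16], which is 17 values.

17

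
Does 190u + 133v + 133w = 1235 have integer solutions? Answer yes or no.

gcd(190, 133):
  190 = 1*133 + 57
  133 = 2*57 + 19
  57 = 3*19
so gcd(190, 133) = 19.
gcd(19, 133) = 19.
19 divides 1235, so integer solutions exist.

yes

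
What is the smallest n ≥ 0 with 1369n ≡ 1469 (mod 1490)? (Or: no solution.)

gcd(1490, 1369) = 1  (1490 = 1·1369 + 121, 1369 = 11·121 + 38, 121 = 3·38 + 7, 38 = 5·7 + 3, 7 = 2·3 + 1, 3 = 3·1).
1 divides 1469, so solutions exist.
Back-substituting, 1369·(-431) + 1490·(396) = 1.
So 1369·(-431) ≡ 1 (mod 1490); multiply by 1469: n ≡ -633139 (mod 1490).
Smallest nonnegative: n = -633139 mod 1490 = 111.

111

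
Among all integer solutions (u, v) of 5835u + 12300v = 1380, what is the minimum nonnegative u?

gcd(12300, 5835):
  12300 = 2×5835 + 630
  5835 = 9×630 + 165
  630 = 3×165 + 135
  165 = 1×135 + 30
  135 = 4×30 + 15
  30 = 2×15
so gcd(12300, 5835) = 15.
15 divides 1380, so solutions exist.
Back-substitute for Bézout coefficients:
  15 = 135 - 4×30
  ... = 5835×(-371) + 12300×(176)
Scale by 1380/15 = 92: (u₀, v₀) = (-34132, 16192).
General solution: u = -34132 + 820t, v = 16192 - 389t for integer t.
u ≥ 0: smallest is -34132 mod 820 = 308 (at t = 42), with v = -146.

308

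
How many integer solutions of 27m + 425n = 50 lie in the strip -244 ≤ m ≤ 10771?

25

gcd(425, 27) = 1.
By Bézout, 27×(63) + 425×(-4) = 1.
Particular solution: (175, -11).
General solution: m = 175 + 425t, n = -11 - 27t for integer t.
-244 ≤ 175 + 425t ≤ 10771 gives t ∈ [0, 24], which is 25 values.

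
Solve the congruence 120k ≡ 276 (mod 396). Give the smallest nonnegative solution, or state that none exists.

gcd(396, 120):
  396 = 3×120 + 36
  120 = 3×36 + 12
  36 = 3×12
so gcd(396, 120) = 12.
12 divides 276, so solutions exist.
Back-substitute for Bézout coefficients:
  12 = 120 - 3×36
  ... = 120×(10) + 396×(-3)
So 120×(10) ≡ 12 (mod 396); multiply by 23: k ≡ 230 (mod 33).
Smallest nonnegative: k = 230 mod 33 = 32.

32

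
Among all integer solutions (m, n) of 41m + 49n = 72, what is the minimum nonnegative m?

40

gcd(49, 41) = 1.
1 divides 72, so solutions exist.
By Bézout, 41*(6) + 49*(-5) = 1.
Scale by 72/1 = 72: (m₀, n₀) = (432, -360).
General solution: m = 432 + 49t, n = -360 - 41t for integer t.
m ≥ 0: smallest is 432 mod 49 = 40 (at t = -8), with n = -32.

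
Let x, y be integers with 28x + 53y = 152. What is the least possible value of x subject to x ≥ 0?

gcd(53, 28) = 1.
1 divides 152, so solutions exist.
By Bézout, 28*(-17) + 53*(9) = 1.
Scale by 152/1 = 152: (x₀, y₀) = (-2584, 1368).
General solution: x = -2584 + 53t, y = 1368 - 28t for integer t.
x ≥ 0: smallest is -2584 mod 53 = 13 (at t = 49), with y = -4.

13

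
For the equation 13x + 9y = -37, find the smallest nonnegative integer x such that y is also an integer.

2

gcd(13, 9):
  13 = 1·9 + 4
  9 = 2·4 + 1
  4 = 4·1
so gcd(13, 9) = 1.
1 divides -37, so solutions exist.
Back-substitute for Bézout coefficients:
  1 = 9 - 2·4
  ... = 13·(-2) + 9·(3)
Scale by -37/1 = -37: (x₀, y₀) = (74, -111).
General solution: x = 74 + 9t, y = -111 - 13t for integer t.
x ≥ 0: smallest is 74 mod 9 = 2 (at t = -8), with y = -7.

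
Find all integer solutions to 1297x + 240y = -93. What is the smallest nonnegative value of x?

gcd(1297, 240) = 1.
1 divides -93, so solutions exist.
By Bézout, 1297*(-47) + 240*(254) = 1.
Scale by -93/1 = -93: (x₀, y₀) = (4371, -23622).
General solution: x = 4371 + 240t, y = -23622 - 1297t for integer t.
x ≥ 0: smallest is 4371 mod 240 = 51 (at t = -18), with y = -276.

51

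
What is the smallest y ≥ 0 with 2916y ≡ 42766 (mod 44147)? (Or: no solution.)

gcd(44147, 2916) = 1.
1 divides 42766, so solutions exist.
By Bézout, 2916×(-17789) + 44147×(1175) = 1.
So 2916×(-17789) ≡ 1 (mod 44147); multiply by 42766: y ≡ -760764374 (mod 44147).
Smallest nonnegative: y = -760764374 mod 44147 = 20877.

20877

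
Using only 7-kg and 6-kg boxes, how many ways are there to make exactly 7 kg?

Need nonnegative integers with 7j + 6k = 7.
gcd(7, 6) = 1, and 7·(1) + 6·(-1) = 1.
So (j₀, k₀) = (7, -7); general j = 7 + 6t, k = -7 - 7t.
j ≥ 0 ⇒ t ≥ -1; k ≥ 0 ⇒ t ≤ -1. That's 1 value of t.

1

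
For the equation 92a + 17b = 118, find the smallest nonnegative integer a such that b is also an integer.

12

gcd(92, 17):
  92 = 5×17 + 7
  17 = 2×7 + 3
  7 = 2×3 + 1
  3 = 3×1
so gcd(92, 17) = 1.
1 divides 118, so solutions exist.
Back-substitute for Bézout coefficients:
  1 = 7 - 2×3
  ... = 92×(5) + 17×(-27)
Scale by 118/1 = 118: (a₀, b₀) = (590, -3186).
General solution: a = 590 + 17t, b = -3186 - 92t for integer t.
a ≥ 0: smallest is 590 mod 17 = 12 (at t = -34), with b = -58.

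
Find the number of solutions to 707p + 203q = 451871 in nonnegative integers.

22

gcd(707, 203) = 7  (707 = 3*203 + 98, 203 = 2*98 + 7, 98 = 14*7).
Back-substituting, 707*(-2) + 203*(7) = 7.
Scale by 64553: one solution is (-129106, 451871). Reduce p mod 29: (2, 2219).
General: p = 2 + 29t, q = 2219 - 101t.
p ≥ 0 ⇒ t ≥ 0; q ≥ 0 ⇒ t ≤ 21. So t ∈ [0, 21]: 22 solutions.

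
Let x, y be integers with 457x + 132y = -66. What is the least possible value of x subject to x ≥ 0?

gcd(457, 132):
  457 = 3×132 + 61
  132 = 2×61 + 10
  61 = 6×10 + 1
  10 = 10×1
so gcd(457, 132) = 1.
1 divides -66, so solutions exist.
Back-substitute for Bézout coefficients:
  1 = 61 - 6×10
  ... = 457×(13) + 132×(-45)
Scale by -66/1 = -66: (x₀, y₀) = (-858, 2970).
General solution: x = -858 + 132t, y = 2970 - 457t for integer t.
x ≥ 0: smallest is -858 mod 132 = 66 (at t = 7), with y = -229.

66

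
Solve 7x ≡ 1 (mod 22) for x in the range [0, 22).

19

gcd(22, 7):
  22 = 3×7 + 1
  7 = 7×1
so gcd(22, 7) = 1.
Back-substitute for Bézout coefficients:
  1 = 22 - 3×7
  ... = 7×(-3) + 22×(1)
So 7×-3 ≡ 1 (mod 22), and -3 mod 22 = 19.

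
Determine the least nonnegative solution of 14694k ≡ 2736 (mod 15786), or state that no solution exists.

489

gcd(15786, 14694):
  15786 = 1*14694 + 1092
  14694 = 13*1092 + 498
  1092 = 2*498 + 96
  498 = 5*96 + 18
  96 = 5*18 + 6
  18 = 3*6
so gcd(15786, 14694) = 6.
6 divides 2736, so solutions exist.
Back-substitute for Bézout coefficients:
  6 = 96 - 5*18
  ... = 14694*(-824) + 15786*(767)
So 14694*(-824) ≡ 6 (mod 15786); multiply by 456: k ≡ -375744 (mod 2631).
Smallest nonnegative: k = -375744 mod 2631 = 489.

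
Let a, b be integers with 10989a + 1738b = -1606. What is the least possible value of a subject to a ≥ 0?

56

gcd(10989, 1738) = 11.
11 divides -1606, so solutions exist.
By Bézout, 10989×(31) + 1738×(-196) = 11.
Scale by -1606/11 = -146: (a₀, b₀) = (-4526, 28616).
General solution: a = -4526 + 158t, b = 28616 - 999t for integer t.
a ≥ 0: smallest is -4526 mod 158 = 56 (at t = 29), with b = -355.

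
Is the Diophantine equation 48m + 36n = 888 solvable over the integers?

gcd(48, 36) = 12.
12 divides 888, so integer solutions exist.

yes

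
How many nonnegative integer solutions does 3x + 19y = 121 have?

2

gcd(19, 3) = 1.
By Bézout, 3×(-6) + 19×(1) = 1.
One solution: (15, 4).
General: x = 15 + 19t, y = 4 - 3t.
x ≥ 0 ⇒ t ≥ 0; y ≥ 0 ⇒ t ≤ 1. So t ∈ [0, 1]: 2 solutions.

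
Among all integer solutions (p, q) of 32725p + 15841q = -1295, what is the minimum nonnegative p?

gcd(32725, 15841) = 7.
7 divides -1295, so solutions exist.
By Bézout, 32725*(-243) + 15841*(502) = 7.
Scale by -1295/7 = -185: (p₀, q₀) = (44955, -92870).
General solution: p = 44955 + 2263t, q = -92870 - 4675t for integer t.
p ≥ 0: smallest is 44955 mod 2263 = 1958 (at t = -19), with q = -4045.

1958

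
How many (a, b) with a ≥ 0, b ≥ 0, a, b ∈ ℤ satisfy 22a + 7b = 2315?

15

gcd(22, 7):
  22 = 3*7 + 1
  7 = 7*1
so gcd(22, 7) = 1.
Back-substitute for Bézout coefficients:
  1 = 22 - 3*7
  ... = 22*(1) + 7*(-3)
Scale by 2315: one solution is (2315, -6945). Reduce a mod 7: (5, 315).
General: a = 5 + 7t, b = 315 - 22t.
a ≥ 0 ⇒ t ≥ 0; b ≥ 0 ⇒ t ≤ 14. So t ∈ [0, 14]: 15 solutions.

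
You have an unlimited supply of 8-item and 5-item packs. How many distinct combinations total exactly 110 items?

3

Need nonnegative integers with 8j + 5k = 110.
gcd(8, 5) = 1, and 8·(2) + 5·(-3) = 1.
So (j₀, k₀) = (220, -330); general j = 220 + 5t, k = -330 - 8t.
j ≥ 0 ⇒ t ≥ -44; k ≥ 0 ⇒ t ≤ -42. That's 3 values of t.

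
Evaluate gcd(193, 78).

1

gcd(193, 78):
  193 = 2·78 + 37
  78 = 2·37 + 4
  37 = 9·4 + 1
  4 = 4·1
so gcd(193, 78) = 1.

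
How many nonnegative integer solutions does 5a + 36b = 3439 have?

19

gcd(36, 5) = 1.
By Bézout, 5×(-7) + 36×(1) = 1.
One solution: (11, 94).
General: a = 11 + 36t, b = 94 - 5t.
a ≥ 0 ⇒ t ≥ 0; b ≥ 0 ⇒ t ≤ 18. So t ∈ [0, 18]: 19 solutions.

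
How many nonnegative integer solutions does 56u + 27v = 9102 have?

gcd(56, 27) = 1  (56 = 2×27 + 2, 27 = 13×2 + 1, 2 = 2×1).
Back-substituting, 56×(-13) + 27×(27) = 1.
Scale by 9102: one solution is (-118326, 245754). Reduce u mod 27: (15, 306).
General: u = 15 + 27t, v = 306 - 56t.
u ≥ 0 ⇒ t ≥ 0; v ≥ 0 ⇒ t ≤ 5. So t ∈ [0, 5]: 6 solutions.

6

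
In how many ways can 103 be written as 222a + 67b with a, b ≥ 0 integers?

0

gcd(222, 67):
  222 = 3*67 + 21
  67 = 3*21 + 4
  21 = 5*4 + 1
  4 = 4*1
so gcd(222, 67) = 1.
Back-substitute for Bézout coefficients:
  1 = 21 - 5*4
  ... = 222*(16) + 67*(-53)
Scale by 103: one solution is (1648, -5459). Reduce a mod 67: (40, -131).
General: a = 40 + 67t, b = -131 - 222t.
a ≥ 0 ⇒ t ≥ 0; b ≥ 0 ⇒ t ≤ -1. So t ∈ [0, -1]: 0 solutions.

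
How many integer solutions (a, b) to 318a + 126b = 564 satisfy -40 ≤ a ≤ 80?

5

gcd(318, 126) = 6.
By Bézout, 318*(2) + 126*(-5) = 6.
Particular solution: (20, -46).
General solution: a = 20 + 21t, b = -46 - 53t for integer t.
-40 ≤ 20 + 21t ≤ 80 gives t ∈ [-2, 2], which is 5 values.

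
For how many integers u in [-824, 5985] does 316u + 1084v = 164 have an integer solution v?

gcd(1084, 316):
  1084 = 3*316 + 136
  316 = 2*136 + 44
  136 = 3*44 + 4
  44 = 11*4
so gcd(1084, 316) = 4.
Back-substitute for Bézout coefficients:
  4 = 136 - 3*44
  ... = 316*(-24) + 1084*(7)
Scale by 41: particular solution (-984, 287); reduce u mod 271: (100, -29).
General solution: u = 100 + 271t, v = -29 - 79t for integer t.
-824 ≤ 100 + 271t ≤ 5985 gives t ∈ [-3, 21], which is 25 values.

25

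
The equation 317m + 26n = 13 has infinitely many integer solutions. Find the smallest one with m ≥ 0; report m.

gcd(317, 26):
  317 = 12*26 + 5
  26 = 5*5 + 1
  5 = 5*1
so gcd(317, 26) = 1.
1 divides 13, so solutions exist.
Back-substitute for Bézout coefficients:
  1 = 26 - 5*5
  ... = 317*(-5) + 26*(61)
Scale by 13/1 = 13: (m₀, n₀) = (-65, 793).
General solution: m = -65 + 26t, n = 793 - 317t for integer t.
m ≥ 0: smallest is -65 mod 26 = 13 (at t = 3), with n = -158.

13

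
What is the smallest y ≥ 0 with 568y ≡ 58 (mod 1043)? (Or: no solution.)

gcd(1043, 568):
  1043 = 1·568 + 475
  568 = 1·475 + 93
  475 = 5·93 + 10
  93 = 9·10 + 3
  10 = 3·3 + 1
  3 = 3·1
so gcd(1043, 568) = 1.
1 divides 58, so solutions exist.
Back-substitute for Bézout coefficients:
  1 = 10 - 3·3
  ... = 568·(-314) + 1043·(171)
So 568·(-314) ≡ 1 (mod 1043); multiply by 58: y ≡ -18212 (mod 1043).
Smallest nonnegative: y = -18212 mod 1043 = 562.

562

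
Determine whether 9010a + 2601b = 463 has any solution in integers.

gcd(9010, 2601):
  9010 = 3*2601 + 1207
  2601 = 2*1207 + 187
  1207 = 6*187 + 85
  187 = 2*85 + 17
  85 = 5*17
so gcd(9010, 2601) = 17.
17 does not divide 463 (remainder 4), so no integer solutions.

no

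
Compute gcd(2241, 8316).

27

gcd(8316, 2241):
  8316 = 3*2241 + 1593
  2241 = 1*1593 + 648
  1593 = 2*648 + 297
  648 = 2*297 + 54
  297 = 5*54 + 27
  54 = 2*27
so gcd(8316, 2241) = 27.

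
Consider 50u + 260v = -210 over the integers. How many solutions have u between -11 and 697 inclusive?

27

gcd(260, 50) = 10  (260 = 5·50 + 10, 50 = 5·10).
Back-substituting, 50·(-5) + 260·(1) = 10.
Scale by -21: particular solution (105, -21); reduce u mod 26: (1, -1).
General solution: u = 1 + 26t, v = -1 - 5t for integer t.
-11 ≤ 1 + 26t ≤ 697 gives t ∈ [0, 26], which is 27 values.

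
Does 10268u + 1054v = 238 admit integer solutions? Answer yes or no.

yes

gcd(10268, 1054):
  10268 = 9×1054 + 782
  1054 = 1×782 + 272
  782 = 2×272 + 238
  272 = 1×238 + 34
  238 = 7×34
so gcd(10268, 1054) = 34.
34 divides 238, so integer solutions exist.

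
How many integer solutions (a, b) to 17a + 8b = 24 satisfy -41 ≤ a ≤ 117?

20

gcd(17, 8) = 1  (17 = 2*8 + 1, 8 = 8*1).
Back-substituting, 17*(1) + 8*(-2) = 1.
Scale by 24: particular solution (24, -48); reduce a mod 8: (0, 3).
General solution: a = 0 + 8t, b = 3 - 17t for integer t.
-41 ≤ 0 + 8t ≤ 117 gives t ∈ [-5, 14], which is 20 values.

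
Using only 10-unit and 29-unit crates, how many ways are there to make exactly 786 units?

Need nonnegative integers with 10j + 29k = 786.
gcd(10, 29) = 1, and 10·(3) + 29·(-1) = 1.
So (j₀, k₀) = (2358, -786); general j = 2358 + 29t, k = -786 - 10t.
j ≥ 0 ⇒ t ≥ -81; k ≥ 0 ⇒ t ≤ -79. That's 3 values of t.

3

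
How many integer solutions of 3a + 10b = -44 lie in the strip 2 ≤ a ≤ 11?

gcd(10, 3) = 1  (10 = 3*3 + 1, 3 = 3*1).
Back-substituting, 3*(-3) + 10*(1) = 1.
Scale by -44: particular solution (132, -44); reduce a mod 10: (2, -5).
General solution: a = 2 + 10t, b = -5 - 3t for integer t.
2 ≤ 2 + 10t ≤ 11 gives t ∈ [0, 0], which is 1 value.

1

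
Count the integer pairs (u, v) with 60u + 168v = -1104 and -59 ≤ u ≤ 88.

gcd(168, 60) = 12.
By Bézout, 60·(3) + 168·(-1) = 12.
Particular solution: (4, -8).
General solution: u = 4 + 14t, v = -8 - 5t for integer t.
-59 ≤ 4 + 14t ≤ 88 gives t ∈ [-4, 6], which is 11 values.

11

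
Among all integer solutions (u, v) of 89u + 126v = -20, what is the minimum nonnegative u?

38

gcd(126, 89) = 1  (126 = 1*89 + 37, 89 = 2*37 + 15, 37 = 2*15 + 7, 15 = 2*7 + 1, 7 = 7*1).
1 divides -20, so solutions exist.
Back-substituting, 89*(17) + 126*(-12) = 1.
Scale by -20/1 = -20: (u₀, v₀) = (-340, 240).
General solution: u = -340 + 126t, v = 240 - 89t for integer t.
u ≥ 0: smallest is -340 mod 126 = 38 (at t = 3), with v = -27.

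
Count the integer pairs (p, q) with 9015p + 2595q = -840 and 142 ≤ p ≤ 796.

4

gcd(9015, 2595) = 15.
By Bézout, 9015×(19) + 2595×(-66) = 15.
Particular solution: (147, -511).
General solution: p = 147 + 173t, q = -511 - 601t for integer t.
142 ≤ 147 + 173t ≤ 796 gives t ∈ [0, 3], which is 4 values.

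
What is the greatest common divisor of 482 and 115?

gcd(482, 115):
  482 = 4·115 + 22
  115 = 5·22 + 5
  22 = 4·5 + 2
  5 = 2·2 + 1
  2 = 2·1
so gcd(482, 115) = 1.

1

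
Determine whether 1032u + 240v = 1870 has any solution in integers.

no

gcd(1032, 240) = 24  (1032 = 4·240 + 72, 240 = 3·72 + 24, 72 = 3·24).
24 does not divide 1870 (remainder 22), so no integer solutions.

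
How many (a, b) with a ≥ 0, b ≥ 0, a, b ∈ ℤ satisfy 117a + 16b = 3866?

gcd(117, 16):
  117 = 7·16 + 5
  16 = 3·5 + 1
  5 = 5·1
so gcd(117, 16) = 1.
Back-substitute for Bézout coefficients:
  1 = 16 - 3·5
  ... = 117·(-3) + 16·(22)
Scale by 3866: one solution is (-11598, 85052). Reduce a mod 16: (2, 227).
General: a = 2 + 16t, b = 227 - 117t.
a ≥ 0 ⇒ t ≥ 0; b ≥ 0 ⇒ t ≤ 1. So t ∈ [0, 1]: 2 solutions.

2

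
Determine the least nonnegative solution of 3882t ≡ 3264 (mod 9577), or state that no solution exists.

2458

gcd(9577, 3882) = 1.
1 divides 3264, so solutions exist.
By Bézout, 3882*(-2282) + 9577*(925) = 1.
So 3882*(-2282) ≡ 1 (mod 9577); multiply by 3264: t ≡ -7448448 (mod 9577).
Smallest nonnegative: t = -7448448 mod 9577 = 2458.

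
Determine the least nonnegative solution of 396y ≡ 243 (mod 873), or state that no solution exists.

91

gcd(873, 396) = 9.
9 divides 243, so solutions exist.
By Bézout, 396*(-11) + 873*(5) = 9.
So 396*(-11) ≡ 9 (mod 873); multiply by 27: y ≡ -297 (mod 97).
Smallest nonnegative: y = -297 mod 97 = 91.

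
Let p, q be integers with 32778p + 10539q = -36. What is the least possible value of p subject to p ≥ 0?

gcd(32778, 10539) = 9.
9 divides -36, so solutions exist.
By Bézout, 32778·(-118) + 10539·(367) = 9.
Scale by -36/9 = -4: (p₀, q₀) = (472, -1468).
General solution: p = 472 + 1171t, q = -1468 - 3642t for integer t.
p ≥ 0: smallest is 472 mod 1171 = 472 (at t = 0), with q = -1468.

472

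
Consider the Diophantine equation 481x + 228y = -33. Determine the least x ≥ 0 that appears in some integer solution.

99

gcd(481, 228) = 1  (481 = 2·228 + 25, 228 = 9·25 + 3, 25 = 8·3 + 1, 3 = 3·1).
1 divides -33, so solutions exist.
Back-substituting, 481·(73) + 228·(-154) = 1.
Scale by -33/1 = -33: (x₀, y₀) = (-2409, 5082).
General solution: x = -2409 + 228t, y = 5082 - 481t for integer t.
x ≥ 0: smallest is -2409 mod 228 = 99 (at t = 11), with y = -209.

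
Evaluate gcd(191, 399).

gcd(399, 191) = 1  (399 = 2*191 + 17, 191 = 11*17 + 4, 17 = 4*4 + 1, 4 = 4*1).

1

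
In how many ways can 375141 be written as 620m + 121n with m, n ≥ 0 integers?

gcd(620, 121):
  620 = 5*121 + 15
  121 = 8*15 + 1
  15 = 15*1
so gcd(620, 121) = 1.
Back-substitute for Bézout coefficients:
  1 = 121 - 8*15
  ... = 620*(-8) + 121*(41)
Scale by 375141: one solution is (-3001128, 15380781). Reduce m mod 121: (35, 2921).
General: m = 35 + 121t, n = 2921 - 620t.
m ≥ 0 ⇒ t ≥ 0; n ≥ 0 ⇒ t ≤ 4. So t ∈ [0, 4]: 5 solutions.

5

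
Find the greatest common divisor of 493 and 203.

gcd(493, 203) = 29  (493 = 2*203 + 87, 203 = 2*87 + 29, 87 = 3*29).

29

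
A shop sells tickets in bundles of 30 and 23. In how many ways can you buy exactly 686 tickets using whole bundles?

Need nonnegative integers with 30j + 23k = 686.
gcd(30, 23) = 1, and 30·(10) + 23·(-13) = 1.
So (j₀, k₀) = (6860, -8918); general j = 6860 + 23t, k = -8918 - 30t.
j ≥ 0 ⇒ t ≥ -298; k ≥ 0 ⇒ t ≤ -298. That's 1 value of t.

1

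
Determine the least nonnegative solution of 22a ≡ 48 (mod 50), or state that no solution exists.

9

gcd(50, 22) = 2  (50 = 2*22 + 6, 22 = 3*6 + 4, 6 = 1*4 + 2, 4 = 2*2).
2 divides 48, so solutions exist.
Back-substituting, 22*(-9) + 50*(4) = 2.
So 22*(-9) ≡ 2 (mod 50); multiply by 24: a ≡ -216 (mod 25).
Smallest nonnegative: a = -216 mod 25 = 9.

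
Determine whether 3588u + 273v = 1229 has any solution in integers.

no

gcd(3588, 273):
  3588 = 13·273 + 39
  273 = 7·39
so gcd(3588, 273) = 39.
39 does not divide 1229 (remainder 20), so no integer solutions.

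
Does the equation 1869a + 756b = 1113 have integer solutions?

gcd(1869, 756):
  1869 = 2*756 + 357
  756 = 2*357 + 42
  357 = 8*42 + 21
  42 = 2*21
so gcd(1869, 756) = 21.
21 divides 1113, so integer solutions exist.

yes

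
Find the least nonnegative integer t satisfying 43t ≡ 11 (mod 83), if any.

35

gcd(83, 43):
  83 = 1*43 + 40
  43 = 1*40 + 3
  40 = 13*3 + 1
  3 = 3*1
so gcd(83, 43) = 1.
1 divides 11, so solutions exist.
Back-substitute for Bézout coefficients:
  1 = 40 - 13*3
  ... = 43*(-27) + 83*(14)
So 43*(-27) ≡ 1 (mod 83); multiply by 11: t ≡ -297 (mod 83).
Smallest nonnegative: t = -297 mod 83 = 35.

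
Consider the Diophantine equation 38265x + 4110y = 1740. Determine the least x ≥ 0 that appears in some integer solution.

198

gcd(38265, 4110) = 15.
15 divides 1740, so solutions exist.
By Bézout, 38265×(-29) + 4110×(270) = 15.
Scale by 1740/15 = 116: (x₀, y₀) = (-3364, 31320).
General solution: x = -3364 + 274t, y = 31320 - 2551t for integer t.
x ≥ 0: smallest is -3364 mod 274 = 198 (at t = 13), with y = -1843.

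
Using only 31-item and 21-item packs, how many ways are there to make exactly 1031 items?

1

Need nonnegative integers with 31j + 21k = 1031.
gcd(31, 21) = 1, and 31·(-2) + 21·(3) = 1.
So (j₀, k₀) = (-2062, 3093); general j = -2062 + 21t, k = 3093 - 31t.
j ≥ 0 ⇒ t ≥ 99; k ≥ 0 ⇒ t ≤ 99. That's 1 value of t.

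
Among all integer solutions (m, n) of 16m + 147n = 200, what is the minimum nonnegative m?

gcd(147, 16):
  147 = 9·16 + 3
  16 = 5·3 + 1
  3 = 3·1
so gcd(147, 16) = 1.
1 divides 200, so solutions exist.
Back-substitute for Bézout coefficients:
  1 = 16 - 5·3
  ... = 16·(46) + 147·(-5)
Scale by 200/1 = 200: (m₀, n₀) = (9200, -1000).
General solution: m = 9200 + 147t, n = -1000 - 16t for integer t.
m ≥ 0: smallest is 9200 mod 147 = 86 (at t = -62), with n = -8.

86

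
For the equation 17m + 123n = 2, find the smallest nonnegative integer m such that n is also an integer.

58

gcd(123, 17):
  123 = 7×17 + 4
  17 = 4×4 + 1
  4 = 4×1
so gcd(123, 17) = 1.
1 divides 2, so solutions exist.
Back-substitute for Bézout coefficients:
  1 = 17 - 4×4
  ... = 17×(29) + 123×(-4)
Scale by 2/1 = 2: (m₀, n₀) = (58, -8).
General solution: m = 58 + 123t, n = -8 - 17t for integer t.
m ≥ 0: smallest is 58 mod 123 = 58 (at t = 0), with n = -8.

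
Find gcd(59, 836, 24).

1

gcd(836, 59):
  836 = 14×59 + 10
  59 = 5×10 + 9
  10 = 1×9 + 1
  9 = 9×1
so gcd(836, 59) = 1.
gcd(1, 24) = 1.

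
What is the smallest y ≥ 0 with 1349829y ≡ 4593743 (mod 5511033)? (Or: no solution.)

gcd(5511033, 1349829) = 9  (5511033 = 4·1349829 + 111717, 1349829 = 12·111717 + 9225, 111717 = 12·9225 + 1017, 9225 = 9·1017 + 72, 1017 = 14·72 + 9, 72 = 8·9).
9 does not divide 4593743, so the congruence has no solution.

no solution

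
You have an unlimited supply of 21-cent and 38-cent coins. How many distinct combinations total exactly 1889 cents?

2

Need nonnegative integers with 21j + 38k = 1889.
gcd(21, 38) = 1, and 21·(-9) + 38·(5) = 1.
So (j₀, k₀) = (-17001, 9445); general j = -17001 + 38t, k = 9445 - 21t.
j ≥ 0 ⇒ t ≥ 448; k ≥ 0 ⇒ t ≤ 449. That's 2 values of t.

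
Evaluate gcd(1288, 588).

gcd(1288, 588) = 28  (1288 = 2×588 + 112, 588 = 5×112 + 28, 112 = 4×28).

28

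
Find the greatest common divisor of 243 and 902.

1

gcd(902, 243) = 1  (902 = 3*243 + 173, 243 = 1*173 + 70, 173 = 2*70 + 33, 70 = 2*33 + 4, 33 = 8*4 + 1, 4 = 4*1).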